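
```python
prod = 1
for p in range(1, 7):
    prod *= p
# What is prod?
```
Trace:
  prod=1
  prod=1, p=1
  prod=2, p=2
  prod=6, p=3
  prod=24, p=4
  prod=120, p=5
  prod=720, p=6

Final answer: 720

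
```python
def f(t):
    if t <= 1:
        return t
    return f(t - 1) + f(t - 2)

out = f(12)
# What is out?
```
Call trace (a repeated sub-call is expanded the first time; later identical calls just restate its return value):
f(t=12)
  f(t=11)
    f(t=10)
      f(t=9)
        f(t=8)
          f(t=7)
            f(t=6)
              f(t=5)
                f(t=4)
                  f(t=3)
                    f(t=2)
                      f(t=1)
                      -> return 1
                      f(t=0)
                      -> return 0
                    -> return 1
                    f(t=1)
                    -> return 1
                  -> return 2
                  f(t=2) -> return 1  (same call as traced above)
                -> return 3
                f(t=3) -> return 2  (same call as traced above)
              -> return 5
              f(t=4) -> return 3  (same call as traced above)
            -> return 8
            f(t=5) -> return 5  (same call as traced above)
          -> return 13
          f(t=6) -> return 8  (same call as traced above)
        -> return 21
        f(t=7) -> return 13  (same call as traced above)
      -> return 34
      f(t=8) -> return 21  (same call as traced above)
    -> return 55
    f(t=9) -> return 34  (same call as traced above)
  -> return 89
  f(t=10) -> return 55  (same call as traced above)
-> return 144

Final answer: 144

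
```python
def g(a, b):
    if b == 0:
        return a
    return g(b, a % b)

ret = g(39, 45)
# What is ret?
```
Call trace:
g(a=39, b=45)
  g(a=45, b=39)
    g(a=39, b=6)
      g(a=6, b=3)
        g(a=3, b=0)
        -> return 3
      -> return 3
    -> return 3
  -> return 3
-> return 3

Final answer: 3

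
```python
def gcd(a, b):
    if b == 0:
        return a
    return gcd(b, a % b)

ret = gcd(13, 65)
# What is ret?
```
Call trace:
gcd(a=13, b=65)
  gcd(a=65, b=13)
    gcd(a=13, b=0)
    -> return 13
  -> return 13
-> return 13

Final answer: 13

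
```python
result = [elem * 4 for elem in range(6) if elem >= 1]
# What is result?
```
Trace:
  elem=0
  elem=1
  elem=2
  elem=3
  elem=4
  elem=5
  result=[4, 8, 12, 16, 20]

Final answer: [4, 8, 12, 16, 20]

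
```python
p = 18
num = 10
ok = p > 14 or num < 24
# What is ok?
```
Trace:
  p=18
  p=18, num=10
  p=18, num=10, ok=True

Final answer: True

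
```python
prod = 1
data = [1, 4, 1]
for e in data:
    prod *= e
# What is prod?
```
Trace:
  prod=1
  prod=1, e=1
  prod=4, e=4
  prod=4, e=1

Final answer: 4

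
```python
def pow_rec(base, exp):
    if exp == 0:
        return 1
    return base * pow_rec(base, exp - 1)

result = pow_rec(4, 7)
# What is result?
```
Call trace:
pow_rec(base=4, exp=7)
  pow_rec(base=4, exp=6)
    pow_rec(base=4, exp=5)
      pow_rec(base=4, exp=4)
        pow_rec(base=4, exp=3)
          pow_rec(base=4, exp=2)
            pow_rec(base=4, exp=1)
              pow_rec(base=4, exp=0)
              -> return 1
            -> return 4
          -> return 16
        -> return 64
      -> return 256
    -> return 1024
  -> return 4096
-> return 16384

Final answer: 16384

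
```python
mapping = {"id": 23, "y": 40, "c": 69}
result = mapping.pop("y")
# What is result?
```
Trace:
  mapping={'id': 23, 'y': 40, 'c': 69}
  mapping={'id': 23, 'c': 69}, result=40

Final answer: 40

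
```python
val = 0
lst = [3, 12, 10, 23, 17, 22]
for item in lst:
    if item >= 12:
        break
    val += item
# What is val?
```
Trace:
  val=0
  val=3, item=3
  val=3, item=12

Final answer: 3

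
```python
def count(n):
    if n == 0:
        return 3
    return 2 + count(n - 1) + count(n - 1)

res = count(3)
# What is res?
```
Call trace (a repeated sub-call is expanded the first time; later identical calls just restate its return value):
count(n=3)
  count(n=2)
    count(n=1)
      count(n=0)
      -> return 3
      count(n=0)
      -> return 3
    -> return 8
    count(n=1) -> return 8  (same call as traced above)
  -> return 18
  count(n=2) -> return 18  (same call as traced above)
-> return 38

Final answer: 38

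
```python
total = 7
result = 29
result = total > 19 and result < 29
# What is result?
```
Trace:
  total=7
  total=7, result=29
  total=7, result=False

Final answer: False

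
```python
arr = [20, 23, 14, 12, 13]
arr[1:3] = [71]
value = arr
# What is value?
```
Trace:
  arr=[20, 23, 14, 12, 13]
  arr=[20, 71, 12, 13]
  arr=[20, 71, 12, 13], value=[20, 71, 12, 13]

Final answer: [20, 71, 12, 13]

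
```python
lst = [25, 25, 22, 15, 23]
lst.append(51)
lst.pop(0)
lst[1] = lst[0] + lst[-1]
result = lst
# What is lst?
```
Trace:
  lst=[25, 25, 22, 15, 23]
  lst=[25, 25, 22, 15, 23, 51]
  lst=[25, 22, 15, 23, 51]
  lst=[25, 76, 15, 23, 51]
  lst=[25, 76, 15, 23, 51], result=[25, 76, 15, 23, 51]

Final answer: [25, 76, 15, 23, 51]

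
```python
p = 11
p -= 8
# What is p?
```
Trace:
  p=11
  p=3

Final answer: 3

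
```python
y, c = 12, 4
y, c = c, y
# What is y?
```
Trace:
  y=12, c=4
  y=4, c=12

Final answer: 4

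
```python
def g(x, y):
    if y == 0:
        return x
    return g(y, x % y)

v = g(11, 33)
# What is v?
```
Call trace:
g(x=11, y=33)
  g(x=33, y=11)
    g(x=11, y=0)
    -> return 11
  -> return 11
-> return 11

Final answer: 11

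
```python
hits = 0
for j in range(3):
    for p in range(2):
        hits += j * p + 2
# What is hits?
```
Trace:
  hits=0
  hits=2, j=0, p=0
  hits=4, j=0, p=1
  hits=6, j=1, p=0
  hits=9, j=1, p=1
  hits=11, j=2, p=0
  hits=15, j=2, p=1

Final answer: 15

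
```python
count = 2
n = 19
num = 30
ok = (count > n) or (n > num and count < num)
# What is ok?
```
Trace:
  count=2
  count=2, n=19
  count=2, n=19, num=30
  count=2, n=19, num=30, ok=False

Final answer: False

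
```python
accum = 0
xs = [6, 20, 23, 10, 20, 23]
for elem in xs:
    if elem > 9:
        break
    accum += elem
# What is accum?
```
Trace:
  accum=0
  accum=6, elem=6
  accum=6, elem=20

Final answer: 6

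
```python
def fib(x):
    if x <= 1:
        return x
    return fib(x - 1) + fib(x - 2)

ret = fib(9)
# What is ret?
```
Call trace (a repeated sub-call is expanded the first time; later identical calls just restate its return value):
fib(x=9)
  fib(x=8)
    fib(x=7)
      fib(x=6)
        fib(x=5)
          fib(x=4)
            fib(x=3)
              fib(x=2)
                fib(x=1)
                -> return 1
                fib(x=0)
                -> return 0
              -> return 1
              fib(x=1)
              -> return 1
            -> return 2
            fib(x=2) -> return 1  (same call as traced above)
          -> return 3
          fib(x=3) -> return 2  (same call as traced above)
        -> return 5
        fib(x=4) -> return 3  (same call as traced above)
      -> return 8
      fib(x=5) -> return 5  (same call as traced above)
    -> return 13
    fib(x=6) -> return 8  (same call as traced above)
  -> return 21
  fib(x=7) -> return 13  (same call as traced above)
-> return 34

Final answer: 34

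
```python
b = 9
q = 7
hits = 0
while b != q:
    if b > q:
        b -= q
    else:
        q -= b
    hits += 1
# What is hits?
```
Trace:
  b=9
  b=9, q=7
  b=9, q=7, hits=0
  b=2, q=7, hits=1
  b=2, q=5, hits=2
  b=2, q=3, hits=3
  b=2, q=1, hits=4
  b=1, q=1, hits=5

Final answer: 5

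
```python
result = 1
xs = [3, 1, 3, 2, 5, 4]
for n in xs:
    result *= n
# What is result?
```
Trace:
  result=1
  result=3, n=3
  result=3, n=1
  result=9, n=3
  result=18, n=2
  result=90, n=5
  result=360, n=4

Final answer: 360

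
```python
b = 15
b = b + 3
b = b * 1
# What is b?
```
Trace:
  b=15
  b=18
  b=18

Final answer: 18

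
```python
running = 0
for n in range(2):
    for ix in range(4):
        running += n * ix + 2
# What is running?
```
Trace:
  running=0
  running=2, n=0, ix=0
  running=4, n=0, ix=1
  running=6, n=0, ix=2
  running=8, n=0, ix=3
  running=10, n=1, ix=0
  running=13, n=1, ix=1
  running=17, n=1, ix=2
  running=22, n=1, ix=3

Final answer: 22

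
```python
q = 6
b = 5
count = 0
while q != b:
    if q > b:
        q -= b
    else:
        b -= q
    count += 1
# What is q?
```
Trace:
  q=6
  q=6, b=5
  q=6, b=5, count=0
  q=1, b=5, count=1
  q=1, b=4, count=2
  q=1, b=3, count=3
  q=1, b=2, count=4
  q=1, b=1, count=5

Final answer: 1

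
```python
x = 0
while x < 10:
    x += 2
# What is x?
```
Trace:
  x=0
  x=2
  x=4
  x=6
  x=8
  x=10

Final answer: 10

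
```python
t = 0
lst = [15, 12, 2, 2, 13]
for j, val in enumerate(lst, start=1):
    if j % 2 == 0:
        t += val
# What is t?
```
Trace:
  t=0
  t=0, j=1, val=15
  t=12, j=2, val=12
  t=12, j=3, val=2
  t=14, j=4, val=2
  t=14, j=5, val=13

Final answer: 14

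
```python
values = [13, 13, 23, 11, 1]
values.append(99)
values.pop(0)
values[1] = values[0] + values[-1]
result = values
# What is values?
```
Trace:
  values=[13, 13, 23, 11, 1]
  values=[13, 13, 23, 11, 1, 99]
  values=[13, 23, 11, 1, 99]
  values=[13, 112, 11, 1, 99]
  values=[13, 112, 11, 1, 99], result=[13, 112, 11, 1, 99]

Final answer: [13, 112, 11, 1, 99]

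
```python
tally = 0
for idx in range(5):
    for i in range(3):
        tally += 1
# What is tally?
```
Trace:
  tally=0
  tally=1, idx=0, i=0
  tally=2, idx=0, i=1
  tally=3, idx=0, i=2
  tally=4, idx=1, i=0
  tally=5, idx=1, i=1
  tally=6, idx=1, i=2
  tally=7, idx=2, i=0
  tally=8, idx=2, i=1
  tally=9, idx=2, i=2
  tally=10, idx=3, i=0
  tally=11, idx=3, i=1
  tally=12, idx=3, i=2
  tally=13, idx=4, i=0
  tally=14, idx=4, i=1
  tally=15, idx=4, i=2

Final answer: 15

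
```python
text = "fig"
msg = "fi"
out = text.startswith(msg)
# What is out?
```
Trace:
  text='fig'
  text='fig', msg='fi'
  text='fig', msg='fi', out=True

Final answer: True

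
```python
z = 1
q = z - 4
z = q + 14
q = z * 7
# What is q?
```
Trace:
  z=1
  z=1, q=-3
  z=11, q=-3
  z=11, q=77

Final answer: 77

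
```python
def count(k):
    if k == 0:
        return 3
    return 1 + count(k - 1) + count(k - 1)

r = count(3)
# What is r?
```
Call trace (a repeated sub-call is expanded the first time; later identical calls just restate its return value):
count(k=3)
  count(k=2)
    count(k=1)
      count(k=0)
      -> return 3
      count(k=0)
      -> return 3
    -> return 7
    count(k=1) -> return 7  (same call as traced above)
  -> return 15
  count(k=2) -> return 15  (same call as traced above)
-> return 31

Final answer: 31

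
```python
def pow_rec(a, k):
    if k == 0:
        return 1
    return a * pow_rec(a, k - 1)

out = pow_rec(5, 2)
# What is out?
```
Call trace:
pow_rec(a=5, k=2)
  pow_rec(a=5, k=1)
    pow_rec(a=5, k=0)
    -> return 1
  -> return 5
-> return 25

Final answer: 25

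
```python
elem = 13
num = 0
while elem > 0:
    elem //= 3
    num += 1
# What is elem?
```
Trace:
  elem=13
  elem=13, num=0
  elem=4, num=1
  elem=1, num=2
  elem=0, num=3

Final answer: 0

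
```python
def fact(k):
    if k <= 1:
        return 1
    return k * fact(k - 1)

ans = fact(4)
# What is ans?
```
Call trace:
fact(k=4)
  fact(k=3)
    fact(k=2)
      fact(k=1)
      -> return 1
    -> return 2
  -> return 6
-> return 24

Final answer: 24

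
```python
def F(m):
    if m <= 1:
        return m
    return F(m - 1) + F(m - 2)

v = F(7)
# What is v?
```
Call trace (a repeated sub-call is expanded the first time; later identical calls just restate its return value):
F(m=7)
  F(m=6)
    F(m=5)
      F(m=4)
        F(m=3)
          F(m=2)
            F(m=1)
            -> return 1
            F(m=0)
            -> return 0
          -> return 1
          F(m=1)
          -> return 1
        -> return 2
        F(m=2) -> return 1  (same call as traced above)
      -> return 3
      F(m=3) -> return 2  (same call as traced above)
    -> return 5
    F(m=4) -> return 3  (same call as traced above)
  -> return 8
  F(m=5) -> return 5  (same call as traced above)
-> return 13

Final answer: 13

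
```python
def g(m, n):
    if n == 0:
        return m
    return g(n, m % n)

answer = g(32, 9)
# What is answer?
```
Call trace:
g(m=32, n=9)
  g(m=9, n=5)
    g(m=5, n=4)
      g(m=4, n=1)
        g(m=1, n=0)
        -> return 1
      -> return 1
    -> return 1
  -> return 1
-> return 1

Final answer: 1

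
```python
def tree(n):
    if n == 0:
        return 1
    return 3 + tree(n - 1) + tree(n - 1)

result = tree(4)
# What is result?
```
Call trace (a repeated sub-call is expanded the first time; later identical calls just restate its return value):
tree(n=4)
  tree(n=3)
    tree(n=2)
      tree(n=1)
        tree(n=0)
        -> return 1
        tree(n=0)
        -> return 1
      -> return 5
      tree(n=1) -> return 5  (same call as traced above)
    -> return 13
    tree(n=2) -> return 13  (same call as traced above)
  -> return 29
  tree(n=3) -> return 29  (same call as traced above)
-> return 61

Final answer: 61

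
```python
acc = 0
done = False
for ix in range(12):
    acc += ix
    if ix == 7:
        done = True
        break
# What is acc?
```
Trace:
  acc=0
  acc=0, done=False
  acc=0, done=False, ix=0
  acc=1, done=False, ix=1
  acc=3, done=False, ix=2
  acc=6, done=False, ix=3
  acc=10, done=False, ix=4
  acc=15, done=False, ix=5
  acc=21, done=False, ix=6
  acc=28, done=True, ix=7

Final answer: 28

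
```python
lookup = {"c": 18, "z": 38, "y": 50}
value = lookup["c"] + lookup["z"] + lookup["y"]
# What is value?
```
Trace:
  lookup={'c': 18, 'z': 38, 'y': 50}
  lookup={'c': 18, 'z': 38, 'y': 50}, value=106

Final answer: 106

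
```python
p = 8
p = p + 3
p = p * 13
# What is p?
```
Trace:
  p=8
  p=11
  p=143

Final answer: 143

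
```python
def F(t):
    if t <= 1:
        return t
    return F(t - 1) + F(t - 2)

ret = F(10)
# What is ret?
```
Call trace (a repeated sub-call is expanded the first time; later identical calls just restate its return value):
F(t=10)
  F(t=9)
    F(t=8)
      F(t=7)
        F(t=6)
          F(t=5)
            F(t=4)
              F(t=3)
                F(t=2)
                  F(t=1)
                  -> return 1
                  F(t=0)
                  -> return 0
                -> return 1
                F(t=1)
                -> return 1
              -> return 2
              F(t=2) -> return 1  (same call as traced above)
            -> return 3
            F(t=3) -> return 2  (same call as traced above)
          -> return 5
          F(t=4) -> return 3  (same call as traced above)
        -> return 8
        F(t=5) -> return 5  (same call as traced above)
      -> return 13
      F(t=6) -> return 8  (same call as traced above)
    -> return 21
    F(t=7) -> return 13  (same call as traced above)
  -> return 34
  F(t=8) -> return 21  (same call as traced above)
-> return 55

Final answer: 55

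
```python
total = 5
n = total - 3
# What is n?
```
Trace:
  total=5
  total=5, n=2

Final answer: 2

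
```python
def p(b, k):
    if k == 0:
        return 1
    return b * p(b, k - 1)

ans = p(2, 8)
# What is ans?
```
Call trace:
p(b=2, k=8)
  p(b=2, k=7)
    p(b=2, k=6)
      p(b=2, k=5)
        p(b=2, k=4)
          p(b=2, k=3)
            p(b=2, k=2)
              p(b=2, k=1)
                p(b=2, k=0)
                -> return 1
              -> return 2
            -> return 4
          -> return 8
        -> return 16
      -> return 32
    -> return 64
  -> return 128
-> return 256

Final answer: 256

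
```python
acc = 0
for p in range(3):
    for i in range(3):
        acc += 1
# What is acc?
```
Trace:
  acc=0
  acc=1, p=0, i=0
  acc=2, p=0, i=1
  acc=3, p=0, i=2
  acc=4, p=1, i=0
  acc=5, p=1, i=1
  acc=6, p=1, i=2
  acc=7, p=2, i=0
  acc=8, p=2, i=1
  acc=9, p=2, i=2

Final answer: 9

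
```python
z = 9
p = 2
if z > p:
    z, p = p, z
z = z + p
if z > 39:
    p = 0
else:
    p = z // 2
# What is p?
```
Trace:
  z=9
  z=9, p=2
  z=2, p=9
  z=11, p=9
  z=11, p=5

Final answer: 5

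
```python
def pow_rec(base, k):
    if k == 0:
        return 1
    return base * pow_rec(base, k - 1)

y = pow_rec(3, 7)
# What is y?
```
Call trace:
pow_rec(base=3, k=7)
  pow_rec(base=3, k=6)
    pow_rec(base=3, k=5)
      pow_rec(base=3, k=4)
        pow_rec(base=3, k=3)
          pow_rec(base=3, k=2)
            pow_rec(base=3, k=1)
              pow_rec(base=3, k=0)
              -> return 1
            -> return 3
          -> return 9
        -> return 27
      -> return 81
    -> return 243
  -> return 729
-> return 2187

Final answer: 2187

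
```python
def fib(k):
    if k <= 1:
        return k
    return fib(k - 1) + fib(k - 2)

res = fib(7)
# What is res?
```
Call trace (a repeated sub-call is expanded the first time; later identical calls just restate its return value):
fib(k=7)
  fib(k=6)
    fib(k=5)
      fib(k=4)
        fib(k=3)
          fib(k=2)
            fib(k=1)
            -> return 1
            fib(k=0)
            -> return 0
          -> return 1
          fib(k=1)
          -> return 1
        -> return 2
        fib(k=2) -> return 1  (same call as traced above)
      -> return 3
      fib(k=3) -> return 2  (same call as traced above)
    -> return 5
    fib(k=4) -> return 3  (same call as traced above)
  -> return 8
  fib(k=5) -> return 5  (same call as traced above)
-> return 13

Final answer: 13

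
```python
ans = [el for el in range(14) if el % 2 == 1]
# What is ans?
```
Trace:
  el=0
  el=1
  el=2
  el=3
  el=4
  el=5
  el=6
  el=7
  el=8
  el=9
  el=10
  el=11
  el=12
  el=13
  ans=[1, 3, 5, 7, 9, 11, 13]

Final answer: [1, 3, 5, 7, 9, 11, 13]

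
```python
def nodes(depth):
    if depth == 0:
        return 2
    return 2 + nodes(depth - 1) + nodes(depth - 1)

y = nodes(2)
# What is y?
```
Call trace (a repeated sub-call is expanded the first time; later identical calls just restate its return value):
nodes(depth=2)
  nodes(depth=1)
    nodes(depth=0)
    -> return 2
    nodes(depth=0)
    -> return 2
  -> return 6
  nodes(depth=1) -> return 6  (same call as traced above)
-> return 14

Final answer: 14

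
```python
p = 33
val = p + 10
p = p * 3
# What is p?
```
Trace:
  p=33
  p=33, val=43
  p=99, val=43

Final answer: 99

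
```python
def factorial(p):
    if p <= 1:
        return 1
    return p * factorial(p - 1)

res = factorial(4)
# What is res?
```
Call trace:
factorial(p=4)
  factorial(p=3)
    factorial(p=2)
      factorial(p=1)
      -> return 1
    -> return 2
  -> return 6
-> return 24

Final answer: 24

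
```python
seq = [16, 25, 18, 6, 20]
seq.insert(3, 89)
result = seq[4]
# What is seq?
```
Trace:
  seq=[16, 25, 18, 6, 20]
  seq=[16, 25, 18, 89, 6, 20]
  seq=[16, 25, 18, 89, 6, 20], result=6

Final answer: [16, 25, 18, 89, 6, 20]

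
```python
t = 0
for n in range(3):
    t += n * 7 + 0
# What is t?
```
Trace:
  t=0
  t=0, n=0
  t=7, n=1
  t=21, n=2

Final answer: 21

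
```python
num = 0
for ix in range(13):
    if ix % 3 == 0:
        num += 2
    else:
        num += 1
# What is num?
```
Trace:
  num=0
  num=2, ix=0
  num=3, ix=1
  num=4, ix=2
  num=6, ix=3
  num=7, ix=4
  num=8, ix=5
  num=10, ix=6
  num=11, ix=7
  num=12, ix=8
  num=14, ix=9
  num=15, ix=10
  num=16, ix=11
  num=18, ix=12

Final answer: 18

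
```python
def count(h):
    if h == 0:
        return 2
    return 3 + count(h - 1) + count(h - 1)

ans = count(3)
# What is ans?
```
Call trace (a repeated sub-call is expanded the first time; later identical calls just restate its return value):
count(h=3)
  count(h=2)
    count(h=1)
      count(h=0)
      -> return 2
      count(h=0)
      -> return 2
    -> return 7
    count(h=1) -> return 7  (same call as traced above)
  -> return 17
  count(h=2) -> return 17  (same call as traced above)
-> return 37

Final answer: 37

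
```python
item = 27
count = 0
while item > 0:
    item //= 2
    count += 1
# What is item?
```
Trace:
  item=27
  item=27, count=0
  item=13, count=1
  item=6, count=2
  item=3, count=3
  item=1, count=4
  item=0, count=5

Final answer: 0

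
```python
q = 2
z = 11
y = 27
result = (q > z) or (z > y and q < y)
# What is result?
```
Trace:
  q=2
  q=2, z=11
  q=2, z=11, y=27
  q=2, z=11, y=27, result=False

Final answer: False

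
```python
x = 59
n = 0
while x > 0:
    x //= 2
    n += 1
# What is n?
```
Trace:
  x=59
  x=59, n=0
  x=29, n=1
  x=14, n=2
  x=7, n=3
  x=3, n=4
  x=1, n=5
  x=0, n=6

Final answer: 6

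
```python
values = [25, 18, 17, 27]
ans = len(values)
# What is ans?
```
Trace:
  values=[25, 18, 17, 27]
  values=[25, 18, 17, 27], ans=4

Final answer: 4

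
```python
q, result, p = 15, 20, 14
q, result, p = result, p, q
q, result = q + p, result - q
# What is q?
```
Trace:
  q=15, result=20, p=14
  q=20, result=14, p=15
  q=35, result=-6, p=15

Final answer: 35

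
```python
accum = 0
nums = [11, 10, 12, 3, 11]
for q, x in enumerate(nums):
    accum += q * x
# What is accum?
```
Trace:
  accum=0
  accum=0, q=0, x=11
  accum=10, q=1, x=10
  accum=34, q=2, x=12
  accum=43, q=3, x=3
  accum=87, q=4, x=11

Final answer: 87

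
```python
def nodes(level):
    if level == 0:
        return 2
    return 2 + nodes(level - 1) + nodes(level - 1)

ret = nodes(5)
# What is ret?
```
Call trace (a repeated sub-call is expanded the first time; later identical calls just restate its return value):
nodes(level=5)
  nodes(level=4)
    nodes(level=3)
      nodes(level=2)
        nodes(level=1)
          nodes(level=0)
          -> return 2
          nodes(level=0)
          -> return 2
        -> return 6
        nodes(level=1) -> return 6  (same call as traced above)
      -> return 14
      nodes(level=2) -> return 14  (same call as traced above)
    -> return 30
    nodes(level=3) -> return 30  (same call as traced above)
  -> return 62
  nodes(level=4) -> return 62  (same call as traced above)
-> return 126

Final answer: 126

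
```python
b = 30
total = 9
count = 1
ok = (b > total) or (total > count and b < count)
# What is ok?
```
Trace:
  b=30
  b=30, total=9
  b=30, total=9, count=1
  b=30, total=9, count=1, ok=True

Final answer: True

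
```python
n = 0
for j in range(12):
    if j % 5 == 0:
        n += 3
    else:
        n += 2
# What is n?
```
Trace:
  n=0
  n=3, j=0
  n=5, j=1
  n=7, j=2
  n=9, j=3
  n=11, j=4
  n=14, j=5
  n=16, j=6
  n=18, j=7
  n=20, j=8
  n=22, j=9
  n=25, j=10
  n=27, j=11

Final answer: 27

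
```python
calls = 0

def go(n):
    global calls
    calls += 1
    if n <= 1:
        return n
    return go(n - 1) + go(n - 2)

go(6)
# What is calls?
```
Call trace (a repeated sub-call is expanded the first time; later identical calls just restate its return value):
go(n=6)
  go(n=5)
    go(n=4)
      go(n=3)
        go(n=2)
          go(n=1)
          -> return 1
          go(n=0)
          -> return 0
        -> return 1
        go(n=1)
        -> return 1
      -> return 2
      go(n=2) -> return 1  (same call as traced above)
    -> return 3
    go(n=3) -> return 2  (same call as traced above)
  -> return 5
  go(n=4) -> return 3  (same call as traced above)
-> return 8

calls is incremented once per call, so count the calls in each subtree. Let C(n) = number of calls made by go(n).
C(0) = C(1) = 1 (base case, no recursion); C(n) = 1 + C(n - 1) + C(n - 2) otherwise.
C(2) = 1 + C(1) + C(0) = 1 + 1 + 1 = 3
C(3) = 1 + C(2) + C(1) = 1 + 3 + 1 = 5
C(4) = 1 + C(3) + C(2) = 1 + 5 + 3 = 9
C(5) = 1 + C(4) + C(3) = 1 + 9 + 5 = 15
C(6) = 1 + C(5) + C(4) = 1 + 15 + 9 = 25
calls = C(6) = 25

Final answer: 25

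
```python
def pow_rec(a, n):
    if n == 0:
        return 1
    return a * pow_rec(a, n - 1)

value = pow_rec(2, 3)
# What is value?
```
Call trace:
pow_rec(a=2, n=3)
  pow_rec(a=2, n=2)
    pow_rec(a=2, n=1)
      pow_rec(a=2, n=0)
      -> return 1
    -> return 2
  -> return 4
-> return 8

Final answer: 8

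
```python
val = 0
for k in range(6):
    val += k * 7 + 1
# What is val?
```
Trace:
  val=0
  val=1, k=0
  val=9, k=1
  val=24, k=2
  val=46, k=3
  val=75, k=4
  val=111, k=5

Final answer: 111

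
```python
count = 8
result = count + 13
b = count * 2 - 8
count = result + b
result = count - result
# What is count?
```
Trace:
  count=8
  count=8, result=21
  count=8, result=21, b=8
  count=29, result=21, b=8
  count=29, result=8, b=8

Final answer: 29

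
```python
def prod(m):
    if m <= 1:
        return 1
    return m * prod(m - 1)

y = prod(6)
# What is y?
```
Call trace:
prod(m=6)
  prod(m=5)
    prod(m=4)
      prod(m=3)
        prod(m=2)
          prod(m=1)
          -> return 1
        -> return 2
      -> return 6
    -> return 24
  -> return 120
-> return 720

Final answer: 720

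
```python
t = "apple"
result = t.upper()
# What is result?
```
Trace:
  t='apple'
  t='apple', result='APPLE'

Final answer: 'APPLE'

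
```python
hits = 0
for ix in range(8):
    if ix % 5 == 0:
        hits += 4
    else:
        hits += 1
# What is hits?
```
Trace:
  hits=0
  hits=4, ix=0
  hits=5, ix=1
  hits=6, ix=2
  hits=7, ix=3
  hits=8, ix=4
  hits=12, ix=5
  hits=13, ix=6
  hits=14, ix=7

Final answer: 14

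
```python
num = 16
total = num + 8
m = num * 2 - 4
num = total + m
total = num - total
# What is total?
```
Trace:
  num=16
  num=16, total=24
  num=16, total=24, m=28
  num=52, total=24, m=28
  num=52, total=28, m=28

Final answer: 28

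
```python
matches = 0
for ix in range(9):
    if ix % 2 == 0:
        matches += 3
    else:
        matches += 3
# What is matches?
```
Trace:
  matches=0
  matches=3, ix=0
  matches=6, ix=1
  matches=9, ix=2
  matches=12, ix=3
  matches=15, ix=4
  matches=18, ix=5
  matches=21, ix=6
  matches=24, ix=7
  matches=27, ix=8

Final answer: 27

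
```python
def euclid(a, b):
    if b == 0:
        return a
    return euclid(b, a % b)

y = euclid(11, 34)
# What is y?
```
Call trace:
euclid(a=11, b=34)
  euclid(a=34, b=11)
    euclid(a=11, b=1)
      euclid(a=1, b=0)
      -> return 1
    -> return 1
  -> return 1
-> return 1

Final answer: 1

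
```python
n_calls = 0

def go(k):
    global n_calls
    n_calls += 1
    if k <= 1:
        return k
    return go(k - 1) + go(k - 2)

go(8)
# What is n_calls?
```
Call trace (a repeated sub-call is expanded the first time; later identical calls just restate its return value):
go(k=8)
  go(k=7)
    go(k=6)
      go(k=5)
        go(k=4)
          go(k=3)
            go(k=2)
              go(k=1)
              -> return 1
              go(k=0)
              -> return 0
            -> return 1
            go(k=1)
            -> return 1
          -> return 2
          go(k=2) -> return 1  (same call as traced above)
        -> return 3
        go(k=3) -> return 2  (same call as traced above)
      -> return 5
      go(k=4) -> return 3  (same call as traced above)
    -> return 8
    go(k=5) -> return 5  (same call as traced above)
  -> return 13
  go(k=6) -> return 8  (same call as traced above)
-> return 21

n_calls is incremented once per call, so count the calls in each subtree. Let C(k) = number of calls made by go(k).
C(0) = C(1) = 1 (base case, no recursion); C(k) = 1 + C(k - 1) + C(k - 2) otherwise.
C(2) = 1 + C(1) + C(0) = 1 + 1 + 1 = 3
C(3) = 1 + C(2) + C(1) = 1 + 3 + 1 = 5
C(4) = 1 + C(3) + C(2) = 1 + 5 + 3 = 9
C(5) = 1 + C(4) + C(3) = 1 + 9 + 5 = 15
C(6) = 1 + C(5) + C(4) = 1 + 15 + 9 = 25
C(7) = 1 + C(6) + C(5) = 1 + 25 + 15 = 41
C(8) = 1 + C(7) + C(6) = 1 + 41 + 25 = 67
n_calls = C(8) = 67

Final answer: 67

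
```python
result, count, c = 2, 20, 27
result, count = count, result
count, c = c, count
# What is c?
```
Trace:
  result=2, count=20, c=27
  result=20, count=2, c=27
  result=20, count=27, c=2

Final answer: 2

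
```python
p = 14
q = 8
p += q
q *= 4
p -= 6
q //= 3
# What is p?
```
Trace:
  p=14
  p=14, q=8
  p=22, q=8
  p=22, q=32
  p=16, q=32
  p=16, q=10

Final answer: 16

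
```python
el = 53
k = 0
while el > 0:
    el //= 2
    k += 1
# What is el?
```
Trace:
  el=53
  el=53, k=0
  el=26, k=1
  el=13, k=2
  el=6, k=3
  el=3, k=4
  el=1, k=5
  el=0, k=6

Final answer: 0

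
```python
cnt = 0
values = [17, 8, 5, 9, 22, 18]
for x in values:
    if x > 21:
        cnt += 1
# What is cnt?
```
Trace:
  cnt=0
  cnt=0, x=17
  cnt=0, x=8
  cnt=0, x=5
  cnt=0, x=9
  cnt=1, x=22
  cnt=1, x=18

Final answer: 1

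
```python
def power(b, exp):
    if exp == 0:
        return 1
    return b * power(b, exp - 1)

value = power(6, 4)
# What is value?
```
Call trace:
power(b=6, exp=4)
  power(b=6, exp=3)
    power(b=6, exp=2)
      power(b=6, exp=1)
        power(b=6, exp=0)
        -> return 1
      -> return 6
    -> return 36
  -> return 216
-> return 1296

Final answer: 1296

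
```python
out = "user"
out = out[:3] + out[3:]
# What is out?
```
Trace:
  out='user'
  out='user'

Final answer: 'user'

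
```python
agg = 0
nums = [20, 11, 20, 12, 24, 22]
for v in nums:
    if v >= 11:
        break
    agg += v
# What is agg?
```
Trace:
  agg=0
  agg=0, v=20

Final answer: 0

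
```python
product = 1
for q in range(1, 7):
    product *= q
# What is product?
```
Trace:
  product=1
  product=1, q=1
  product=2, q=2
  product=6, q=3
  product=24, q=4
  product=120, q=5
  product=720, q=6

Final answer: 720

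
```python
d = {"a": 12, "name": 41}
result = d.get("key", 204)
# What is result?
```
Trace:
  d={'a': 12, 'name': 41}
  d={'a': 12, 'name': 41}, result=204

Final answer: 204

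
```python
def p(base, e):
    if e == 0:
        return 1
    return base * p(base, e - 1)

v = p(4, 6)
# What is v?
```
Call trace:
p(base=4, e=6)
  p(base=4, e=5)
    p(base=4, e=4)
      p(base=4, e=3)
        p(base=4, e=2)
          p(base=4, e=1)
            p(base=4, e=0)
            -> return 1
          -> return 4
        -> return 16
      -> return 64
    -> return 256
  -> return 1024
-> return 4096

Final answer: 4096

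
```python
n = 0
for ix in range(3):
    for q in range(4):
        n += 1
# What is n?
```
Trace:
  n=0
  n=1, ix=0, q=0
  n=2, ix=0, q=1
  n=3, ix=0, q=2
  n=4, ix=0, q=3
  n=5, ix=1, q=0
  n=6, ix=1, q=1
  n=7, ix=1, q=2
  n=8, ix=1, q=3
  n=9, ix=2, q=0
  n=10, ix=2, q=1
  n=11, ix=2, q=2
  n=12, ix=2, q=3

Final answer: 12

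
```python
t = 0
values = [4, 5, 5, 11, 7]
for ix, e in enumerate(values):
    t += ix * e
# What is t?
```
Trace:
  t=0
  t=0, ix=0, e=4
  t=5, ix=1, e=5
  t=15, ix=2, e=5
  t=48, ix=3, e=11
  t=76, ix=4, e=7

Final answer: 76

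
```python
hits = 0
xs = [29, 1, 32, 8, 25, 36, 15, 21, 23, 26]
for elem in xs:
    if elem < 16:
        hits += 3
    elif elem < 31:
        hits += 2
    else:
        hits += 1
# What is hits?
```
Trace:
  hits=0
  hits=2, elem=29
  hits=5, elem=1
  hits=6, elem=32
  hits=9, elem=8
  hits=11, elem=25
  hits=12, elem=36
  hits=15, elem=15
  hits=17, elem=21
  hits=19, elem=23
  hits=21, elem=26

Final answer: 21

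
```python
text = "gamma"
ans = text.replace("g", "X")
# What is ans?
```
Trace:
  text='gamma'
  text='gamma', ans='Xamma'

Final answer: 'Xamma'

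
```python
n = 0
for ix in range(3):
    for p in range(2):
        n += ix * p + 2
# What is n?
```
Trace:
  n=0
  n=2, ix=0, p=0
  n=4, ix=0, p=1
  n=6, ix=1, p=0
  n=9, ix=1, p=1
  n=11, ix=2, p=0
  n=15, ix=2, p=1

Final answer: 15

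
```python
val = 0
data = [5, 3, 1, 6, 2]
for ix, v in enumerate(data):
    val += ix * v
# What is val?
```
Trace:
  val=0
  val=0, ix=0, v=5
  val=3, ix=1, v=3
  val=5, ix=2, v=1
  val=23, ix=3, v=6
  val=31, ix=4, v=2

Final answer: 31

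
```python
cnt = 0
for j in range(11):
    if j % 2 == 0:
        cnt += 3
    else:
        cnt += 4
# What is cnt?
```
Trace:
  cnt=0
  cnt=3, j=0
  cnt=7, j=1
  cnt=10, j=2
  cnt=14, j=3
  cnt=17, j=4
  cnt=21, j=5
  cnt=24, j=6
  cnt=28, j=7
  cnt=31, j=8
  cnt=35, j=9
  cnt=38, j=10

Final answer: 38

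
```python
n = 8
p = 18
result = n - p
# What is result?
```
Trace:
  n=8
  n=8, p=18
  n=8, p=18, result=-10

Final answer: -10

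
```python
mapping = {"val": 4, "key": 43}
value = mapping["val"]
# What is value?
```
Trace:
  mapping={'val': 4, 'key': 43}
  mapping={'val': 4, 'key': 43}, value=4

Final answer: 4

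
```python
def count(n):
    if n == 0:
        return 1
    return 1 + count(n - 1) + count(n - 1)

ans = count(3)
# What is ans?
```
Call trace (a repeated sub-call is expanded the first time; later identical calls just restate its return value):
count(n=3)
  count(n=2)
    count(n=1)
      count(n=0)
      -> return 1
      count(n=0)
      -> return 1
    -> return 3
    count(n=1) -> return 3  (same call as traced above)
  -> return 7
  count(n=2) -> return 7  (same call as traced above)
-> return 15

Final answer: 15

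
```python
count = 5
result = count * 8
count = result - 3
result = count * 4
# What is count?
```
Trace:
  count=5
  count=5, result=40
  count=37, result=40
  count=37, result=148

Final answer: 37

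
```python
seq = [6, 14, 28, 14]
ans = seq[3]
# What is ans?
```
Trace:
  seq=[6, 14, 28, 14]
  seq=[6, 14, 28, 14], ans=14

Final answer: 14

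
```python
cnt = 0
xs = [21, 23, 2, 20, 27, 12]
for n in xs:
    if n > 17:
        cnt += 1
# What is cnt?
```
Trace:
  cnt=0
  cnt=1, n=21
  cnt=2, n=23
  cnt=2, n=2
  cnt=3, n=20
  cnt=4, n=27
  cnt=4, n=12

Final answer: 4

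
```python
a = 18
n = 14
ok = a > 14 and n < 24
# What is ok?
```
Trace:
  a=18
  a=18, n=14
  a=18, n=14, ok=True

Final answer: True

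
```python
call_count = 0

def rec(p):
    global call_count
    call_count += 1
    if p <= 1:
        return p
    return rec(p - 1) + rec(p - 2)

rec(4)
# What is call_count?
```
Call trace (a repeated sub-call is expanded the first time; later identical calls just restate its return value):
rec(p=4)
  rec(p=3)
    rec(p=2)
      rec(p=1)
      -> return 1
      rec(p=0)
      -> return 0
    -> return 1
    rec(p=1)
    -> return 1
  -> return 2
  rec(p=2) -> return 1  (same call as traced above)
-> return 3

call_count is incremented once per call, so count the calls in each subtree. Let C(p) = number of calls made by rec(p).
C(0) = C(1) = 1 (base case, no recursion); C(p) = 1 + C(p - 1) + C(p - 2) otherwise.
C(2) = 1 + C(1) + C(0) = 1 + 1 + 1 = 3
C(3) = 1 + C(2) + C(1) = 1 + 3 + 1 = 5
C(4) = 1 + C(3) + C(2) = 1 + 5 + 3 = 9
call_count = C(4) = 9

Final answer: 9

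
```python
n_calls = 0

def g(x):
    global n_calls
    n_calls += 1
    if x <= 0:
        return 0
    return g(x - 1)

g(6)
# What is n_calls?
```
Call trace:
g(x=6)
  g(x=5)
    g(x=4)
      g(x=3)
        g(x=2)
          g(x=1)
            g(x=0)
            -> return 0
          -> return 0
        -> return 0
      -> return 0
    -> return 0
  -> return 0
-> return 0

n_calls is incremented once per call. g is entered once for each x = 6, 5, 4, 3, 2, 1, 0 (the x <= 0 call returns without recursing), i.e. 6 + 1 calls.
n_calls = 7

Final answer: 7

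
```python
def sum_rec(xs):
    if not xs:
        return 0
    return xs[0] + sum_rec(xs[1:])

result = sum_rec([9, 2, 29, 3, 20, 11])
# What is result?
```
Call trace:
sum_rec(xs=[9, 2, 29, 3, 20, 11])
  sum_rec(xs=[2, 29, 3, 20, 11])
    sum_rec(xs=[29, 3, 20, 11])
      sum_rec(xs=[3, 20, 11])
        sum_rec(xs=[20, 11])
          sum_rec(xs=[11])
            sum_rec(xs=[])
            -> return 0
          -> return 11
        -> return 31
      -> return 34
    -> return 63
  -> return 65
-> return 74

Final answer: 74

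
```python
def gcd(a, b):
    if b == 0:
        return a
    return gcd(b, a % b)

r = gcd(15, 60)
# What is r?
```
Call trace:
gcd(a=15, b=60)
  gcd(a=60, b=15)
    gcd(a=15, b=0)
    -> return 15
  -> return 15
-> return 15

Final answer: 15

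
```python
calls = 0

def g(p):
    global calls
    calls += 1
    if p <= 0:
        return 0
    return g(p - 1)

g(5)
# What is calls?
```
Call trace:
g(p=5)
  g(p=4)
    g(p=3)
      g(p=2)
        g(p=1)
          g(p=0)
          -> return 0
        -> return 0
      -> return 0
    -> return 0
  -> return 0
-> return 0

calls is incremented once per call. g is entered once for each p = 5, 4, 3, 2, 1, 0 (the p <= 0 call returns without recursing), i.e. 5 + 1 calls.
calls = 6

Final answer: 6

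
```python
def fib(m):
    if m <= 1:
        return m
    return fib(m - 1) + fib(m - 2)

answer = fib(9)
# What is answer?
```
Call trace (a repeated sub-call is expanded the first time; later identical calls just restate its return value):
fib(m=9)
  fib(m=8)
    fib(m=7)
      fib(m=6)
        fib(m=5)
          fib(m=4)
            fib(m=3)
              fib(m=2)
                fib(m=1)
                -> return 1
                fib(m=0)
                -> return 0
              -> return 1
              fib(m=1)
              -> return 1
            -> return 2
            fib(m=2) -> return 1  (same call as traced above)
          -> return 3
          fib(m=3) -> return 2  (same call as traced above)
        -> return 5
        fib(m=4) -> return 3  (same call as traced above)
      -> return 8
      fib(m=5) -> return 5  (same call as traced above)
    -> return 13
    fib(m=6) -> return 8  (same call as traced above)
  -> return 21
  fib(m=7) -> return 13  (same call as traced above)
-> return 34

Final answer: 34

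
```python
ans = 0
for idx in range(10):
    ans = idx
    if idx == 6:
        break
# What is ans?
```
Trace:
  ans=0
  ans=0, idx=0
  ans=1, idx=1
  ans=2, idx=2
  ans=3, idx=3
  ans=4, idx=4
  ans=5, idx=5
  ans=6, idx=6

Final answer: 6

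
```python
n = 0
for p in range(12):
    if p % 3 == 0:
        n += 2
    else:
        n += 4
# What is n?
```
Trace:
  n=0
  n=2, p=0
  n=6, p=1
  n=10, p=2
  n=12, p=3
  n=16, p=4
  n=20, p=5
  n=22, p=6
  n=26, p=7
  n=30, p=8
  n=32, p=9
  n=36, p=10
  n=40, p=11

Final answer: 40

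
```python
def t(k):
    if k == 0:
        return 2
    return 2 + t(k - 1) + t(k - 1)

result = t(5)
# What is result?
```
Call trace (a repeated sub-call is expanded the first time; later identical calls just restate its return value):
t(k=5)
  t(k=4)
    t(k=3)
      t(k=2)
        t(k=1)
          t(k=0)
          -> return 2
          t(k=0)
          -> return 2
        -> return 6
        t(k=1) -> return 6  (same call as traced above)
      -> return 14
      t(k=2) -> return 14  (same call as traced above)
    -> return 30
    t(k=3) -> return 30  (same call as traced above)
  -> return 62
  t(k=4) -> return 62  (same call as traced above)
-> return 126

Final answer: 126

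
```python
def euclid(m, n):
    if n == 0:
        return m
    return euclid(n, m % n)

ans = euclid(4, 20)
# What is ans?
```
Call trace:
euclid(m=4, n=20)
  euclid(m=20, n=4)
    euclid(m=4, n=0)
    -> return 4
  -> return 4
-> return 4

Final answer: 4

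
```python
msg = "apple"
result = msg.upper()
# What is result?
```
Trace:
  msg='apple'
  msg='apple', result='APPLE'

Final answer: 'APPLE'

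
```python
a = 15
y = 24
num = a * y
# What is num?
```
Trace:
  a=15
  a=15, y=24
  a=15, y=24, num=360

Final answer: 360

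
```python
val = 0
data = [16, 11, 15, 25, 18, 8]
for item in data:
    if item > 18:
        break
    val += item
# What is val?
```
Trace:
  val=0
  val=16, item=16
  val=27, item=11
  val=42, item=15
  val=42, item=25

Final answer: 42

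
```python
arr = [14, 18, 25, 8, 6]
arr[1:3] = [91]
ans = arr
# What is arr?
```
Trace:
  arr=[14, 18, 25, 8, 6]
  arr=[14, 91, 8, 6]
  arr=[14, 91, 8, 6], ans=[14, 91, 8, 6]

Final answer: [14, 91, 8, 6]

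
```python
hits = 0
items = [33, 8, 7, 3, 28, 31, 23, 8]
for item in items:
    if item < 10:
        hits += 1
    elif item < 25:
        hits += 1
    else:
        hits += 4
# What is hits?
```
Trace:
  hits=0
  hits=4, item=33
  hits=5, item=8
  hits=6, item=7
  hits=7, item=3
  hits=11, item=28
  hits=15, item=31
  hits=16, item=23
  hits=17, item=8

Final answer: 17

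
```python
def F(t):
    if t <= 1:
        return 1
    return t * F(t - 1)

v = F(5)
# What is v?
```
Call trace:
F(t=5)
  F(t=4)
    F(t=3)
      F(t=2)
        F(t=1)
        -> return 1
      -> return 2
    -> return 6
  -> return 24
-> return 120

Final answer: 120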